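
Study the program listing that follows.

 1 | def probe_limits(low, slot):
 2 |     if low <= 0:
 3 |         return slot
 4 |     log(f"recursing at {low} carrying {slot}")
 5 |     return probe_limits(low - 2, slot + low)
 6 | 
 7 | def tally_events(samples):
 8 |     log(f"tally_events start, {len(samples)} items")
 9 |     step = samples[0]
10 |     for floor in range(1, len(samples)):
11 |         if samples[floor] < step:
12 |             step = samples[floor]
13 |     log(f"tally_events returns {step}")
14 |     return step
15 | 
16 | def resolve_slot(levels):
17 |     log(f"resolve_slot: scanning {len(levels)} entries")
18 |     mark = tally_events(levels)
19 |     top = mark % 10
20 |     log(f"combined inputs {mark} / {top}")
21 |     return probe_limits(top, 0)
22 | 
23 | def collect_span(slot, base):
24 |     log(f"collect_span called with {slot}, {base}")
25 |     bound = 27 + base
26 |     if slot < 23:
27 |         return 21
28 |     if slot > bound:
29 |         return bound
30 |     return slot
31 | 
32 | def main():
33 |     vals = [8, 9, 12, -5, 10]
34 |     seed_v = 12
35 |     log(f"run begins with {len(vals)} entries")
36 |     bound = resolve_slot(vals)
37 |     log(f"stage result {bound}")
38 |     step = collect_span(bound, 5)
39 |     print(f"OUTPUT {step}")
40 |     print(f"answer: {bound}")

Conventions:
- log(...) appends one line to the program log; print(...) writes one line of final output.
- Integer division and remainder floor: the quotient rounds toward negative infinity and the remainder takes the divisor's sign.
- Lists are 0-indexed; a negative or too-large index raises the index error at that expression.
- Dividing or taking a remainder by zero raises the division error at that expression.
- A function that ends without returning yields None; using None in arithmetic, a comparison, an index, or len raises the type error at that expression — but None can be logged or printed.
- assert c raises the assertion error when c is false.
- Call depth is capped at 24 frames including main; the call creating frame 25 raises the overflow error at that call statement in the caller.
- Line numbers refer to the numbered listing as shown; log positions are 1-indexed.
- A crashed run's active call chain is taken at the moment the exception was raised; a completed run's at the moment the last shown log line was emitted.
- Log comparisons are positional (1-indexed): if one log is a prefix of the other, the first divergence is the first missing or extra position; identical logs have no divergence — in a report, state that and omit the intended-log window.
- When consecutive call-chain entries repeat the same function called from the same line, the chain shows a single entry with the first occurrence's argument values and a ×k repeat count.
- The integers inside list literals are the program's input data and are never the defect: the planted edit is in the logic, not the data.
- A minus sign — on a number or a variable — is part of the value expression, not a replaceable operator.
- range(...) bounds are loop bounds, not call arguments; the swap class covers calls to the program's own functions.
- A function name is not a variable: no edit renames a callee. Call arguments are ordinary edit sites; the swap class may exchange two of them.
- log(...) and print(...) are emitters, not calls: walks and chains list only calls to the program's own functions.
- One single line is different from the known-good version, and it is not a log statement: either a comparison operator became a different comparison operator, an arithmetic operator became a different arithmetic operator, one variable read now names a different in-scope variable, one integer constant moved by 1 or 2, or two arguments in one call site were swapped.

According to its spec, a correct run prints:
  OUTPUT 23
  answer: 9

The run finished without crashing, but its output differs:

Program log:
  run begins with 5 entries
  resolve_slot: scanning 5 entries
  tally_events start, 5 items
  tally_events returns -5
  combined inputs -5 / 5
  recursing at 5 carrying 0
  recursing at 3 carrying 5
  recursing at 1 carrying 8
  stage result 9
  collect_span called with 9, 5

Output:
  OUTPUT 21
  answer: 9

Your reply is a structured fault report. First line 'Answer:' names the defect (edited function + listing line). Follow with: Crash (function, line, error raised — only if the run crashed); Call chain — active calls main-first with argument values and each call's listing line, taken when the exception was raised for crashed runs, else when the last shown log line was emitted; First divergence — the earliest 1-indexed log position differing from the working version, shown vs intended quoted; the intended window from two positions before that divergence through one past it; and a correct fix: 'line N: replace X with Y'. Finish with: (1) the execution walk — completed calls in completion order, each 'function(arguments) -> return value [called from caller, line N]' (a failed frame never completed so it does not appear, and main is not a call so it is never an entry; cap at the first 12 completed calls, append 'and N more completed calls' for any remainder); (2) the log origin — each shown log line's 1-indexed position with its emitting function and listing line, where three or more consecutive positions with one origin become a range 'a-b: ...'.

Answer: the defect is in collect_span at line 27.
Key fact: No log line changed; the fault shows up purely in the output.
Call chain: main -> collect_span(9, 5) (called at line 38).
First divergence: none — the logs agree in full.
Execution walk:
  tally_events([8, 9, 12, -5, 10]) -> -5  [called from resolve_slot, line 18]
  probe_limits(-1, 9) -> 9  [called from probe_limits, line 5]
  probe_limits(1, 8) -> 9  [called from probe_limits, line 5]
  probe_limits(3, 5) -> 9  [called from probe_limits, line 5]
  probe_limits(5, 0) -> 9  [called from resolve_slot, line 21]
  resolve_slot([8, 9, 12, -5, 10]) -> 9  [called from main, line 36]
  collect_span(9, 5) -> 21  [called from main, line 38]
Origin of each log line:
  1: from main, line 35
  2: from resolve_slot, line 17
  3: from tally_events, line 8
  4: from tally_events, line 13
  5: from resolve_slot, line 20
  6-8: from probe_limits, line 4
  9: from main, line 37
  10: from collect_span, line 24
A correct fix: line 27: replace `21` with `23`.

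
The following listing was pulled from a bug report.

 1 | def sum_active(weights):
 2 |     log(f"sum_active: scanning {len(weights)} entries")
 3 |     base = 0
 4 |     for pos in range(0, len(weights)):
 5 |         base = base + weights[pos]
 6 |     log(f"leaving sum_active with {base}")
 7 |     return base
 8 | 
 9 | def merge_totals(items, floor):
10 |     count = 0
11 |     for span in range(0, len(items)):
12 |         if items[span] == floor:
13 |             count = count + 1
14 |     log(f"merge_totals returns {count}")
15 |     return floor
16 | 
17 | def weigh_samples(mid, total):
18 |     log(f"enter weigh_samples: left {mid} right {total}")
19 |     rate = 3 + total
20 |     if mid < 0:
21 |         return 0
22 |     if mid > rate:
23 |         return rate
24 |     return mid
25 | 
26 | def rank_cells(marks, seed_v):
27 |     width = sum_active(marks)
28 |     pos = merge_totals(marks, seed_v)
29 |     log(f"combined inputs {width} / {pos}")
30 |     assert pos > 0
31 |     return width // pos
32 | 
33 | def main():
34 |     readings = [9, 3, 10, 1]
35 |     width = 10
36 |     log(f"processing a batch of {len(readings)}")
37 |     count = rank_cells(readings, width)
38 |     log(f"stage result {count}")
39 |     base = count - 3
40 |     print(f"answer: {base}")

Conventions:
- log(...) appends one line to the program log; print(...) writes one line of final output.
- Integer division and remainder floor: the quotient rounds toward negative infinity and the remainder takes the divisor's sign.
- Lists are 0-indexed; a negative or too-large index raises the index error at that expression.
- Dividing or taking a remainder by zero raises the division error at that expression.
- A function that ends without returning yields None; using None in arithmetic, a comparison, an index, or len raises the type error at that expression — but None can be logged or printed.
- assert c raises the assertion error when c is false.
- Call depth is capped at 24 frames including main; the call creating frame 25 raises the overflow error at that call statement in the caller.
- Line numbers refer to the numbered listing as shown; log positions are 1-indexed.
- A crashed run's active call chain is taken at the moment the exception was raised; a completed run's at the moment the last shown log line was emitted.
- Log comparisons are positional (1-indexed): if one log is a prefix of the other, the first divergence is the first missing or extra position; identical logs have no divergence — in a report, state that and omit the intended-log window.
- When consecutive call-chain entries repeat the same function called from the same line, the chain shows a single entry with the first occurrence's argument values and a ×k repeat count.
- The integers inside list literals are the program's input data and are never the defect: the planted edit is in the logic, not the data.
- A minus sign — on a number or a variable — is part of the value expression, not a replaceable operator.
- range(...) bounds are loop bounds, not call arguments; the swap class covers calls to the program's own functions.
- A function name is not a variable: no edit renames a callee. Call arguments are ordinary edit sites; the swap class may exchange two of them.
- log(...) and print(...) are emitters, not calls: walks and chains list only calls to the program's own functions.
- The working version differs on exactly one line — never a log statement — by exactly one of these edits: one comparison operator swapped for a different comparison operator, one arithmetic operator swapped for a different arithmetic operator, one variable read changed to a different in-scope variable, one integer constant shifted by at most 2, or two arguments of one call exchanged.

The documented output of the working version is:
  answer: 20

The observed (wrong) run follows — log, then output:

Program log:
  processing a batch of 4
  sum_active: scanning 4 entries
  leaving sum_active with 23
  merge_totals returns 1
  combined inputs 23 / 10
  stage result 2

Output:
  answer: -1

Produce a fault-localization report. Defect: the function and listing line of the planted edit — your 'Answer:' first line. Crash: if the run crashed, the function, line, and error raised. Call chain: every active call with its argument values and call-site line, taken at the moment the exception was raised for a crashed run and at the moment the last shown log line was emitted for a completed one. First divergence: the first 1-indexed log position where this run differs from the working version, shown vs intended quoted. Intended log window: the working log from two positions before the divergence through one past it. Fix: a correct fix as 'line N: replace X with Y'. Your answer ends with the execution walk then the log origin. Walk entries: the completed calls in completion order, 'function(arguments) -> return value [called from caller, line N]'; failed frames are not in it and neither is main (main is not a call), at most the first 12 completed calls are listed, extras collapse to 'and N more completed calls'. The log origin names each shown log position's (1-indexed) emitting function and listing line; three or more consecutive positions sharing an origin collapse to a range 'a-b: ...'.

Answer: the defect is in merge_totals at line 15.
Key fact: The earliest visible damage is log position 5 — 'combined inputs 23 / 10' rather than the intended 'combined inputs 23 / 1'.
Call chain: main.
First divergence: position 5 — the shown line 'combined inputs 23 / 10' should read 'combined inputs 23 / 1'.
Intended log window:
  3: leaving sum_active with 23
  4: merge_totals returns 1
  5: combined inputs 23 / 1
  6: stage result 23
Execution walk:
  sum_active([9, 3, 10, 1]) -> 23  [called from rank_cells, line 27]
  merge_totals([9, 3, 10, 1], 10) -> 10  [called from rank_cells, line 28]
  rank_cells([9, 3, 10, 1], 10) -> 2  [called from main, line 37]
Origin of each log line:
  1: emitted by main (line 36)
  2: emitted by sum_active (line 2)
  3: emitted by sum_active (line 6)
  4: emitted by merge_totals (line 14)
  5: emitted by rank_cells (line 29)
  6: emitted by main (line 38)
A correct fix: line 15: replace `floor` with `count`.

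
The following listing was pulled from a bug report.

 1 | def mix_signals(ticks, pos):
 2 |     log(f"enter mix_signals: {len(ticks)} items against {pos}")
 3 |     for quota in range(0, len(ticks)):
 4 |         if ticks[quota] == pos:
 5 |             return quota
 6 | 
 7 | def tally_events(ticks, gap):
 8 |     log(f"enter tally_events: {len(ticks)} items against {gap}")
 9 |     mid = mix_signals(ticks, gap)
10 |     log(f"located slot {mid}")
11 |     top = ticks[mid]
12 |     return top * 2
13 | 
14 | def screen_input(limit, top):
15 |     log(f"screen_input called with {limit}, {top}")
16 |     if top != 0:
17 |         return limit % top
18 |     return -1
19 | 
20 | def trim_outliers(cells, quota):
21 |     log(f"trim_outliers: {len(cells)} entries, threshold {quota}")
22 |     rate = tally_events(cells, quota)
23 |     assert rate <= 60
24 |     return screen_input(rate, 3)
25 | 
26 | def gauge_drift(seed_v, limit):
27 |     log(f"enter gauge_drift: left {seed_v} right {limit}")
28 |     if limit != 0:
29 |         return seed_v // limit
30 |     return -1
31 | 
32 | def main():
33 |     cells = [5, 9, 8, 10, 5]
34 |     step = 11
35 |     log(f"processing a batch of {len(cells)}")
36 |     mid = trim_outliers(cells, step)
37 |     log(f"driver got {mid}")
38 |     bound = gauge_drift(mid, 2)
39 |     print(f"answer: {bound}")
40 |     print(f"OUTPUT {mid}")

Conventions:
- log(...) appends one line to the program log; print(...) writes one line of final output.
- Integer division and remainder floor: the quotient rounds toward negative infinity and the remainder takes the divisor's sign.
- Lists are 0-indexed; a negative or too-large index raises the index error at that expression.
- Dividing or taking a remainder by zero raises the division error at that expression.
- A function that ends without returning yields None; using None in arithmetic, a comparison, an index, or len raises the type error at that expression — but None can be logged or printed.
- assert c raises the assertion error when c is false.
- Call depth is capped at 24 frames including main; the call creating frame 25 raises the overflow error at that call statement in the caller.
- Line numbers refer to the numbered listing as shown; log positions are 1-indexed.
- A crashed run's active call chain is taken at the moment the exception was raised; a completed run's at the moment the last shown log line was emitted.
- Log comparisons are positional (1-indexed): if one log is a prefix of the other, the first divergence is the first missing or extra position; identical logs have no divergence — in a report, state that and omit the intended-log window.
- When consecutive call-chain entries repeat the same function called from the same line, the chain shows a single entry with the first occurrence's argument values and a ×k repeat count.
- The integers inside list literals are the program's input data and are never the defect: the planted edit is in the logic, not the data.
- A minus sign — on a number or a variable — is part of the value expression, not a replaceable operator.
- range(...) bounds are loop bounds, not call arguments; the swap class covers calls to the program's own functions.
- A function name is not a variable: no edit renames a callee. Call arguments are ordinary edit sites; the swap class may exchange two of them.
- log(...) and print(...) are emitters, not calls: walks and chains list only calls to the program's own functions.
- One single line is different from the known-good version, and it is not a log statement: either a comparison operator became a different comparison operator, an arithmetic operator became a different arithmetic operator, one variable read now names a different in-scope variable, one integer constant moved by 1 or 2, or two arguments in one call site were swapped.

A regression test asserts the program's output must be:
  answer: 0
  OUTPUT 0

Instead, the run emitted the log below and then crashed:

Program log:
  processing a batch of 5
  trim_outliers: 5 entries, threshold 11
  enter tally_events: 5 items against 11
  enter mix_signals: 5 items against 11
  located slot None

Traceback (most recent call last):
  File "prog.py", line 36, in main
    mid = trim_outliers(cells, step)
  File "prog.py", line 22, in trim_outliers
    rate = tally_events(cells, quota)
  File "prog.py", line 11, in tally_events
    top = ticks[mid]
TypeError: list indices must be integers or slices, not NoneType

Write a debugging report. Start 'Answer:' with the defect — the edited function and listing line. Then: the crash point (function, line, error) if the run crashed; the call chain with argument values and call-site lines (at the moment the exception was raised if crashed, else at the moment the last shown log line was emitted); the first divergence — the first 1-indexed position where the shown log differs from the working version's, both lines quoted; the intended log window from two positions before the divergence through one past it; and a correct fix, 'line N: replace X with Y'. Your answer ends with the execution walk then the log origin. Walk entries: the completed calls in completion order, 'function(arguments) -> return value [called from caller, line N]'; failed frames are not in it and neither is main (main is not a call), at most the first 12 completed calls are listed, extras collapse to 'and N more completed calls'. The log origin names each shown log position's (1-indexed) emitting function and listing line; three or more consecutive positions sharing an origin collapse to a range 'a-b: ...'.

Answer: the defect is in main at line 34.
Core observation: The earliest visible damage is log position 2 — 'trim_outliers: 5 entries, threshold 11' rather than the intended 'trim_outliers: 5 entries, threshold 9'.
Crash: tally_events, line 11, TypeError.
Call chain: main -> trim_outliers([5, 9, 8, 10, 5], 11) (called at line 36) -> tally_events([5, 9, 8, 10, 5], 11) (called at line 22).
First divergence: position 2; shown 'trim_outliers: 5 entries, threshold 11' vs intended 'trim_outliers: 5 entries, threshold 9'.
Intended log window:
  1: processing a batch of 5
  2: trim_outliers: 5 entries, threshold 9
  3: enter tally_events: 5 items against 9
Execution walk:
  mix_signals([5, 9, 8, 10, 5], 11) -> None  [called from tally_events, line 9]
Log origins:
  1 — main, line 35
  2 — trim_outliers, line 21
  3 — tally_events, line 8
  4 — mix_signals, line 2
  5 — tally_events, line 10
A correct fix: line 34: replace `11` with `9`.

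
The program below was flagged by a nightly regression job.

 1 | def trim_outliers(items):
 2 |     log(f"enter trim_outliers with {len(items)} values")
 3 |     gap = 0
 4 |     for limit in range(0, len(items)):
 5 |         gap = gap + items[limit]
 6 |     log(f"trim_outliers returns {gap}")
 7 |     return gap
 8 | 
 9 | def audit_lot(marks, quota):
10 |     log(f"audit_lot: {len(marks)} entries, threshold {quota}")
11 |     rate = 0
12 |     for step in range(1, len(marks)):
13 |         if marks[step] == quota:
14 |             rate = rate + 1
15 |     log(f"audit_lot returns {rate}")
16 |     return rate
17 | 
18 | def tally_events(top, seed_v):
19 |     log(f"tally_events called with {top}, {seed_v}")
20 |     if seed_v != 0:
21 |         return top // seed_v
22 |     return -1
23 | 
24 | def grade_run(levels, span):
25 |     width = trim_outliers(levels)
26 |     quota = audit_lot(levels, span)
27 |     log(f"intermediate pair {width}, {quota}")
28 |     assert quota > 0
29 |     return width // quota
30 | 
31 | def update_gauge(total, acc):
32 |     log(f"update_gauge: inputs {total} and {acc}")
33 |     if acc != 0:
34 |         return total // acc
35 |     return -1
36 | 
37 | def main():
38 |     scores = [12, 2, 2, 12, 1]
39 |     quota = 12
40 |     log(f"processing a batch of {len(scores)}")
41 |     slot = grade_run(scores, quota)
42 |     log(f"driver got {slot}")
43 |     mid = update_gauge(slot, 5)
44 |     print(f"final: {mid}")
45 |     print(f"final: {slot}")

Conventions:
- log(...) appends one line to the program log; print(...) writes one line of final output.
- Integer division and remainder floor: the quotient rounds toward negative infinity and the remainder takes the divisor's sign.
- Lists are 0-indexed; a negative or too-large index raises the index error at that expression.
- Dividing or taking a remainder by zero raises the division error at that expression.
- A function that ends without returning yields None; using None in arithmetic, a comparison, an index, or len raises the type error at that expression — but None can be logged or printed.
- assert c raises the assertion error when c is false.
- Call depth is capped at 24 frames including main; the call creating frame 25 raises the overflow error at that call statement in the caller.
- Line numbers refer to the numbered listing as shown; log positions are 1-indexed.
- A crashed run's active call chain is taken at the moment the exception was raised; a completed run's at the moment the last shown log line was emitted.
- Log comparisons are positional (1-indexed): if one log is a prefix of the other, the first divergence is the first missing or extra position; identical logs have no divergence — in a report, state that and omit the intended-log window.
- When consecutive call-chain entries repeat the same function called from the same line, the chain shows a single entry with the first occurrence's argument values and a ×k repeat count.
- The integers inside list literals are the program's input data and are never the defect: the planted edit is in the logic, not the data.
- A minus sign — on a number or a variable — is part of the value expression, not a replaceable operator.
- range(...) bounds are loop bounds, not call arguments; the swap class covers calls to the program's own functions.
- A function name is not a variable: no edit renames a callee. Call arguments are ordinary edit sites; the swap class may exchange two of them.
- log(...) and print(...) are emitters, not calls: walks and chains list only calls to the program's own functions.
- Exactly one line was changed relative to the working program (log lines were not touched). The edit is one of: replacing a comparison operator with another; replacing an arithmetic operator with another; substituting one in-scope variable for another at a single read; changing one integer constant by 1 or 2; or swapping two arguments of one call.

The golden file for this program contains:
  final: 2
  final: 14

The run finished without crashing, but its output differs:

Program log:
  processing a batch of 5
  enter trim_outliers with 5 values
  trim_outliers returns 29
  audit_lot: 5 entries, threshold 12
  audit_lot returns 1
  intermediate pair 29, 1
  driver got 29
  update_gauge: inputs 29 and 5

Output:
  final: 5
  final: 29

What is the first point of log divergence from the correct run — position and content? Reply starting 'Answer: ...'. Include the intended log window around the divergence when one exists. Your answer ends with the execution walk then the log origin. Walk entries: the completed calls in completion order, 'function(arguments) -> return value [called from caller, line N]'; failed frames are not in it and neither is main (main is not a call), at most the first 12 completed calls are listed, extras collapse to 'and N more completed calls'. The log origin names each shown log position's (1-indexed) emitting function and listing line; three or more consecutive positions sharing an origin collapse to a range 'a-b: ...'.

Answer: position 5; shown 'audit_lot returns 1' vs intended 'audit_lot returns 2'.
Intended log window:
  3: trim_outliers returns 29
  4: audit_lot: 5 entries, threshold 12
  5: audit_lot returns 2
  6: intermediate pair 29, 2
Execution walk:
  trim_outliers([12, 2, 2, 12, 1]) -> 29  [called from grade_run, line 25]
  audit_lot([12, 2, 2, 12, 1], 12) -> 1  [called from grade_run, line 26]
  grade_run([12, 2, 2, 12, 1], 12) -> 29  [called from main, line 41]
  update_gauge(29, 5) -> 5  [called from main, line 43]
Origin of each log line:
  1: logged in main at line 40
  2: logged in trim_outliers at line 2
  3: logged in trim_outliers at line 6
  4: logged in audit_lot at line 10
  5: logged in audit_lot at line 15
  6: logged in grade_run at line 27
  7: logged in main at line 42
  8: logged in update_gauge at line 32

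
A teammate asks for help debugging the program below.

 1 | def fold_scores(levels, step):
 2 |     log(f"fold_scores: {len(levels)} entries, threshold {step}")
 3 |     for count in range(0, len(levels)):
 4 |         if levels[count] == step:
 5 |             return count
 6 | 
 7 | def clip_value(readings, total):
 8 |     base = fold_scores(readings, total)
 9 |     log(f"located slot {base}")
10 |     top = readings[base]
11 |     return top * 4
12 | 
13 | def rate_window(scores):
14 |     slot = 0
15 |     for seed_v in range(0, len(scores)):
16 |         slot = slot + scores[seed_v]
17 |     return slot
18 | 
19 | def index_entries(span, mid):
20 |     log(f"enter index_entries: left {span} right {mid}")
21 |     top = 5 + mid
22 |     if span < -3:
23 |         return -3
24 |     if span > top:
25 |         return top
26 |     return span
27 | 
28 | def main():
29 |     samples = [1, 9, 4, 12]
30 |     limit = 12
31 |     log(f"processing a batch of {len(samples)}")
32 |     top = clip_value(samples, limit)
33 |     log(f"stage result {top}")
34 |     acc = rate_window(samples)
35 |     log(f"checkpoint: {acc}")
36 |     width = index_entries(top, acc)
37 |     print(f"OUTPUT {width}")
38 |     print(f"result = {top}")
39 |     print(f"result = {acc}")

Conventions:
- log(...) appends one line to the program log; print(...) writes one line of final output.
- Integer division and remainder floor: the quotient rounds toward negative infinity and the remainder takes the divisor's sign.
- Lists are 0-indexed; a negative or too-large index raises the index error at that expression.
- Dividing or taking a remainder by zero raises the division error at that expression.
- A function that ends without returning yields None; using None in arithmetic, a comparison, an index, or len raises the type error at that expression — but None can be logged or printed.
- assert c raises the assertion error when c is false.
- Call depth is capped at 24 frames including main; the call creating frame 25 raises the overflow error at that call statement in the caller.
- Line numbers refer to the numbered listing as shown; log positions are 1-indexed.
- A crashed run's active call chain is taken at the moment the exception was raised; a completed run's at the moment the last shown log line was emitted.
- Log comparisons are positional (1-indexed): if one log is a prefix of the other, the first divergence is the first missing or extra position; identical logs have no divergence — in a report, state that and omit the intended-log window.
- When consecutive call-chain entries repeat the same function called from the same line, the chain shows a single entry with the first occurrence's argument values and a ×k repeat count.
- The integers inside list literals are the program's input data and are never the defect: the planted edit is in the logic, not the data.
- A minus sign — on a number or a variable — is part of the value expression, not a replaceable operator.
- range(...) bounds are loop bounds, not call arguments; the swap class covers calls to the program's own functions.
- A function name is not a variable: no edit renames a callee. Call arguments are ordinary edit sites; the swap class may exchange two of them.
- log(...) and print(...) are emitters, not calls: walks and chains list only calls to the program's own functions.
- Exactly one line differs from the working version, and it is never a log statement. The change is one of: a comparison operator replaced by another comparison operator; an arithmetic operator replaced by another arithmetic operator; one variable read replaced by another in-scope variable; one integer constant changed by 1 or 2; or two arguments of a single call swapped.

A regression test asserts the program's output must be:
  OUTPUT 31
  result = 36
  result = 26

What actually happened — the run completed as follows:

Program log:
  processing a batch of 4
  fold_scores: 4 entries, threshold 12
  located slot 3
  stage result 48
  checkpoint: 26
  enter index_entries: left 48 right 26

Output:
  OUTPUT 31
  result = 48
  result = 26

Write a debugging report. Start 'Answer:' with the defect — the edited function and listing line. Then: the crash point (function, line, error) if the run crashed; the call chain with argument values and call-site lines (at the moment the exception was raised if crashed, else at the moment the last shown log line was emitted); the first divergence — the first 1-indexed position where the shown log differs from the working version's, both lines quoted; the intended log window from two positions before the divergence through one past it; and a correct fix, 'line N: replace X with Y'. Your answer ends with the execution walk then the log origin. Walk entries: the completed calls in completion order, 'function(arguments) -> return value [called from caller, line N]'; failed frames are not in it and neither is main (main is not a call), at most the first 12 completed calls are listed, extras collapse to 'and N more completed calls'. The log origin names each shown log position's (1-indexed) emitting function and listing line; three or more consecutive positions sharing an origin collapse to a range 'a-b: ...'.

Answer: the defect is in clip_value at line 11.
Key observation: Everything matches until log position 4, which reads 'stage result 48' in place of 'stage result 36'.
Call chain: main -> index_entries(48, 26) (called at line 36).
First divergence: at position 4 the run shows 'stage result 48' where the working version logs 'stage result 36'.
Intended log window:
  2: fold_scores: 4 entries, threshold 12
  3: located slot 3
  4: stage result 36
  5: checkpoint: 26
Execution walk:
  fold_scores([1, 9, 4, 12], 12) -> 3  [called from clip_value, line 8]
  clip_value([1, 9, 4, 12], 12) -> 48  [called from main, line 32]
  rate_window([1, 9, 4, 12]) -> 26  [called from main, line 34]
  index_entries(48, 26) -> 31  [called from main, line 36]
Log line origins:
  1: emitted by main (line 31)
  2: emitted by fold_scores (line 2)
  3: emitted by clip_value (line 9)
  4: emitted by main (line 33)
  5: emitted by main (line 35)
  6: emitted by index_entries (line 20)
A correct fix: line 11: replace `4` with `3`.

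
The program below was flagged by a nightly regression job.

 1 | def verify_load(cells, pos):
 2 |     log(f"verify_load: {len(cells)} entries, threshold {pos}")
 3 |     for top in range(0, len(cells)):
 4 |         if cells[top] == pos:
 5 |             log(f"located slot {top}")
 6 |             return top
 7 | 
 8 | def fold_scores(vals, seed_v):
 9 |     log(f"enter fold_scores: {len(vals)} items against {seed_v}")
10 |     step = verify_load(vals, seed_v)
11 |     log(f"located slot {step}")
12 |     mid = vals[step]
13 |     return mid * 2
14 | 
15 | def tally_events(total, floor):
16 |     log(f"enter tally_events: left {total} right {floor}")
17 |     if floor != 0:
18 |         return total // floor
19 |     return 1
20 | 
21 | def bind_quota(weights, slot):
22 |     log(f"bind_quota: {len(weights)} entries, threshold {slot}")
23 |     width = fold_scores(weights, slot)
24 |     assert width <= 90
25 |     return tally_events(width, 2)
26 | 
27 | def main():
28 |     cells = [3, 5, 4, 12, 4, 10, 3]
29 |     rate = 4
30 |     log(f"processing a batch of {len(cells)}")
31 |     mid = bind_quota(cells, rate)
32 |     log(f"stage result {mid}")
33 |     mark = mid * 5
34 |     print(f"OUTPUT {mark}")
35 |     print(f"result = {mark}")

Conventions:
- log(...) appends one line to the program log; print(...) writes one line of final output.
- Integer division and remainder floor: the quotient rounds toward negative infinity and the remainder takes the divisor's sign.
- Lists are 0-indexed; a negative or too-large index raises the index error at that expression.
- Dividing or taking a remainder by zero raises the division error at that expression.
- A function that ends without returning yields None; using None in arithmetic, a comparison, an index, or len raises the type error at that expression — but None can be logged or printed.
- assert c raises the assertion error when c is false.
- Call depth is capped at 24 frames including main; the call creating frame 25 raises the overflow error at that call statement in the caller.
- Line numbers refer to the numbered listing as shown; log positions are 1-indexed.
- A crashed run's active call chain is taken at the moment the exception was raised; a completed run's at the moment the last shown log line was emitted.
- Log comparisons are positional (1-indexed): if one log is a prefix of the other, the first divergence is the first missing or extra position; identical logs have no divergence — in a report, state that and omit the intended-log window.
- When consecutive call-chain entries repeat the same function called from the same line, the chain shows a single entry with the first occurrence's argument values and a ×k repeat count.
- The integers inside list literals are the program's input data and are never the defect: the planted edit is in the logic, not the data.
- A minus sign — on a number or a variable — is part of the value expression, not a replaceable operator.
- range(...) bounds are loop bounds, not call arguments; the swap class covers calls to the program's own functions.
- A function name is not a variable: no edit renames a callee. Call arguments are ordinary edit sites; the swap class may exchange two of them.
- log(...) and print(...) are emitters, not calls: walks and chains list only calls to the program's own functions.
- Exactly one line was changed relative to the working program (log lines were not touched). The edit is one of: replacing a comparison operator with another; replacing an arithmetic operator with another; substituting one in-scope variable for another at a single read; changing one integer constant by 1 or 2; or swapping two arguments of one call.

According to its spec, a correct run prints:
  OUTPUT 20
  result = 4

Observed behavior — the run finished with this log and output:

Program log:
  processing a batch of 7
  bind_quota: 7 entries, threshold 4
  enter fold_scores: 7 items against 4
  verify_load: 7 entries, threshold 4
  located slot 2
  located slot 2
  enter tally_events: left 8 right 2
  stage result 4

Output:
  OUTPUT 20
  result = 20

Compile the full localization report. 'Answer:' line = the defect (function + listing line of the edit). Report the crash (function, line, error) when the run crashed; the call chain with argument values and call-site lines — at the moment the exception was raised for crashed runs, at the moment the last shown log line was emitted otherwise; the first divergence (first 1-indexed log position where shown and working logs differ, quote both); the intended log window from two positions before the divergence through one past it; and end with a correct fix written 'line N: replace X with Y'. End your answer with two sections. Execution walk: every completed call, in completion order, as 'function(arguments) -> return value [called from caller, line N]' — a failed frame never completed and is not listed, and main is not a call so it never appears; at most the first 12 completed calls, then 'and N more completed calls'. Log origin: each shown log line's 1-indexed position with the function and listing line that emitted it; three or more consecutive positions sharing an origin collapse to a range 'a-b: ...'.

Answer: the defect is in main at line 35.
The tell: The logs agree in full; only the final output differs.
Call chain: main.
First divergence: none — the logs agree in full.
Execution walk:
  verify_load([3, 5, 4, 12, 4, 10, 3], 4) -> 2  [called from fold_scores, line 10]
  fold_scores([3, 5, 4, 12, 4, 10, 3], 4) -> 8  [called from bind_quota, line 23]
  tally_events(8, 2) -> 4  [called from bind_quota, line 25]
  bind_quota([3, 5, 4, 12, 4, 10, 3], 4) -> 4  [called from main, line 31]
Log origins:
  1: emitted by main (line 30)
  2: emitted by bind_quota (line 22)
  3: emitted by fold_scores (line 9)
  4: emitted by verify_load (line 2)
  5: emitted by verify_load (line 5)
  6: emitted by fold_scores (line 11)
  7: emitted by tally_events (line 16)
  8: emitted by main (line 32)
A correct fix: line 35: replace `mark` with `mid`.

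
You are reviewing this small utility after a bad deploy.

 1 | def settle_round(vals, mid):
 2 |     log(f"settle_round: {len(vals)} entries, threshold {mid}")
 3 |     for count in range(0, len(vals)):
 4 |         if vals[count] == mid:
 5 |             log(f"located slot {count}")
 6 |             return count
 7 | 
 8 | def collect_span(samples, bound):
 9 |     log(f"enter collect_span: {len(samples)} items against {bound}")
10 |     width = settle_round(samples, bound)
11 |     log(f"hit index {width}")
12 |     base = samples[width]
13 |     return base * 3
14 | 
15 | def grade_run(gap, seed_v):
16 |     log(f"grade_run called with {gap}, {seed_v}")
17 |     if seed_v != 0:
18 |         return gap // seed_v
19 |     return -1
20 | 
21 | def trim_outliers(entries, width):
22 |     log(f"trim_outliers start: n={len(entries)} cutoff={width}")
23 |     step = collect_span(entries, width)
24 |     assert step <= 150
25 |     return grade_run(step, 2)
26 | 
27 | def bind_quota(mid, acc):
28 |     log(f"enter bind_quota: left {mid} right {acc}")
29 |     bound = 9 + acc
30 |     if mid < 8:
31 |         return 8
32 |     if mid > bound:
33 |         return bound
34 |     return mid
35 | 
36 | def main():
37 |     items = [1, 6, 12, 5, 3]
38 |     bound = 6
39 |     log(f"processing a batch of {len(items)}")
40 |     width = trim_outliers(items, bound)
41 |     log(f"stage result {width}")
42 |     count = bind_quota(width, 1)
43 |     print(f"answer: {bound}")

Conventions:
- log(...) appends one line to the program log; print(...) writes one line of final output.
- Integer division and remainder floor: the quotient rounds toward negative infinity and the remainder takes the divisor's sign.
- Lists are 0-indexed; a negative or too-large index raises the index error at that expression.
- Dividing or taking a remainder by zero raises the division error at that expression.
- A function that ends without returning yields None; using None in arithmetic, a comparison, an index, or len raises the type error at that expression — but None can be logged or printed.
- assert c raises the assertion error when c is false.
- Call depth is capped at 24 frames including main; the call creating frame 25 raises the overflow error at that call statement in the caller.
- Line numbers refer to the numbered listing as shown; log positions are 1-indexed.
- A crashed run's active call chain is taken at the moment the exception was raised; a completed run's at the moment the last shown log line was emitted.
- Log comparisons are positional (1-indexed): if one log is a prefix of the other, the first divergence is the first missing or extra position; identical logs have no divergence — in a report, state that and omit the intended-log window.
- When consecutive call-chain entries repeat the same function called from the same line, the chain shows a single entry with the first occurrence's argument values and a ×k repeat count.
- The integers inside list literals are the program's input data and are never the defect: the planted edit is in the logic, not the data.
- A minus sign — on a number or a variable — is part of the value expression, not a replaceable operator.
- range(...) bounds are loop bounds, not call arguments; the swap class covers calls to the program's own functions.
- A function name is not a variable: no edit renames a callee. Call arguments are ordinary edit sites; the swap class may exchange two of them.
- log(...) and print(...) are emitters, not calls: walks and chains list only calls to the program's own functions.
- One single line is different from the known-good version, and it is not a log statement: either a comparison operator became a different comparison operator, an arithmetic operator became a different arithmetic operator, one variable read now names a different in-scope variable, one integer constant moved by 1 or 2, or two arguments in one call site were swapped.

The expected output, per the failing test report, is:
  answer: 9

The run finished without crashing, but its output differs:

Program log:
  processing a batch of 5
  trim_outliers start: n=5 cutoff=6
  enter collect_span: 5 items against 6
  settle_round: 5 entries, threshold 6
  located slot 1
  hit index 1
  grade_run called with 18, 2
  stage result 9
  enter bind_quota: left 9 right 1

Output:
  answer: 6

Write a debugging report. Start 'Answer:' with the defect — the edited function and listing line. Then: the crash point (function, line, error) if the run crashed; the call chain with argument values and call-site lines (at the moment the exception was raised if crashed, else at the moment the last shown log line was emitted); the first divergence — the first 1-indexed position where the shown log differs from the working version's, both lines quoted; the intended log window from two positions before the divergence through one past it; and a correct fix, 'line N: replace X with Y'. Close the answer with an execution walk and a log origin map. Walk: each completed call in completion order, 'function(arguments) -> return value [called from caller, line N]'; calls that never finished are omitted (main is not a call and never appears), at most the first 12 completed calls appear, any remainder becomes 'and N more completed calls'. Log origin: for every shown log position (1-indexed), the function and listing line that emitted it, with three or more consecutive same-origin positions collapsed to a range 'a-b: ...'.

Answer: the defect is in main at line 43.
Core observation: The logs agree in full; only the final output differs.
Call chain: main -> bind_quota(9, 1) (called at line 42).
First divergence: none — the logs agree in full.
Execution walk:
  settle_round([1, 6, 12, 5, 3], 6) -> 1  [called from collect_span, line 10]
  collect_span([1, 6, 12, 5, 3], 6) -> 18  [called from trim_outliers, line 23]
  grade_run(18, 2) -> 9  [called from trim_outliers, line 25]
  trim_outliers([1, 6, 12, 5, 3], 6) -> 9  [called from main, line 40]
  bind_quota(9, 1) -> 9  [called from main, line 42]
Log origin:
  1 — main, line 39
  2 — trim_outliers, line 22
  3 — collect_span, line 9
  4 — settle_round, line 2
  5 — settle_round, line 5
  6 — collect_span, line 11
  7 — grade_run, line 16
  8 — main, line 41
  9 — bind_quota, line 28
A correct fix: line 43: replace `bound` with `count`.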